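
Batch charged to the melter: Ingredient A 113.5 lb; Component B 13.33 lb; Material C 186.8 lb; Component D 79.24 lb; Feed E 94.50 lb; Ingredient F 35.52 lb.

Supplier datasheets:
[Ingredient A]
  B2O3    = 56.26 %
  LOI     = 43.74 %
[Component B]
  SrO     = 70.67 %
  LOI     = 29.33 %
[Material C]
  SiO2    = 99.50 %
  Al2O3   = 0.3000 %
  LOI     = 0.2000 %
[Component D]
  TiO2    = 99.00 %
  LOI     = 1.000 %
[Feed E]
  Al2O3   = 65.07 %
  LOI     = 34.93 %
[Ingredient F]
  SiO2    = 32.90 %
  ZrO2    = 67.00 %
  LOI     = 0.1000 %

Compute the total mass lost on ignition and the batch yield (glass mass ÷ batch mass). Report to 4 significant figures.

LOI loss = 87.76 lb; glass = 435.1 lb; yield = 83.22%

The working math maintains full precision at each step — working values appear, rounded to 4 significant figures, at each printed step — exactly one rounding lands on every reported number; derived quantities (LOI, net glass mass, six oxide percentages, totals, yield) are carried at full float precision from the batch weights at 435.1 lb of glass, as quoted within question or answer.
Per-material ignition loss:
  Ingredient A: 113.5 × 0.4374 = 49.64 lb
  Component B: 13.33 × 0.2933 = 3.910 lb
  Material C: 186.8 × 0.002000 = 0.3736 lb
  Component D: 79.24 × 0.01000 = 0.7924 lb
  Feed E: 94.50 × 0.3493 = 33.01 lb
  Ingredient F: 35.52 × 0.001000 = 0.03552 lb
Total LOI = 87.76 lb
Glass = batch − LOI = 522.9 − 87.76 = 435.1 lb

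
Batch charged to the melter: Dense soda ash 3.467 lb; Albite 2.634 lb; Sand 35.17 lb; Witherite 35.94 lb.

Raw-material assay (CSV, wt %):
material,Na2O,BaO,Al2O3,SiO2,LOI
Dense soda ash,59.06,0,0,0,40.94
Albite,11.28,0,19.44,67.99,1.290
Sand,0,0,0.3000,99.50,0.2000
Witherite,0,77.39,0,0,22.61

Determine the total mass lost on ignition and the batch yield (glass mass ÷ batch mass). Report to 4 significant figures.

LOI loss = 9.650 lb; glass = 67.56 lb; yield = 87.50%

Mid-chain values are displayed (rounded to 4 significant digits) in the printout — the whole derivation carries full float precision in every operation; every reported value sees exactly one rounding. Derived quantities, including glass mass, the yield, LOI, four oxide percentages, the totals, are computed from the batch weights per 67.56 lb of glass in full float precision, as written in question or answer.
Per-material ignition loss:
  Dense soda ash: 3.467 × 0.4094 = 1.419 lb
  Albite: 2.634 × 0.01290 = 0.03398 lb
  Sand: 35.17 × 0.002000 = 0.07034 lb
  Witherite: 35.94 × 0.2261 = 8.126 lb
Total LOI = 9.650 lb
Glass = batch − LOI = 77.21 − 9.650 = 67.56 lb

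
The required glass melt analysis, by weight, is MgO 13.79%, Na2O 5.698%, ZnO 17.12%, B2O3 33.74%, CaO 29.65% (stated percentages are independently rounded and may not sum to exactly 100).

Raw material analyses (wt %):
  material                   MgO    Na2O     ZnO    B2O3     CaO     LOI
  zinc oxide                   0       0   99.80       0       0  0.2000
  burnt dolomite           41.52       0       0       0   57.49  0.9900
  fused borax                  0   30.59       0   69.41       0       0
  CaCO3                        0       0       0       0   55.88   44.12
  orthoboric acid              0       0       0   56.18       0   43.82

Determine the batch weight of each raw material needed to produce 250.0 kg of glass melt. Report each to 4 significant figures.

Batch per 250.0 kg glass melt:
  zinc oxide: 42.89 kg
  burnt dolomite: 83.03 kg
  fused borax: 46.57 kg
  CaCO3: 47.23 kg
  orthoboric acid: 92.61 kg
Total batch = 312.3 kg; LOI loss = 62.33 kg; yield = 80.04%

Intermediates appear with 4-significant-digit rounding at each printed step — each numeric step keeps full float precision in all steps — every reported figure is rounded a single time — all derived quantities (the five compositions, net glass mass, totals, ignition loss, the yield) are carried using the weight values per 250.0 kg of glass in exact precision, exactly as printed in problem or answer.
Oxide-by-oxide targets in 250.0 kg glass melt:
  MgO: 13.79% × 250.0 = 34.48 kg
  Na2O: 5.698% × 250.0 = 14.24 kg
  ZnO: 17.12% × 250.0 = 42.80 kg
  B2O3: 33.74% × 250.0 = 84.35 kg
  CaO: 29.65% × 250.0 = 74.12 kg
Balance tally, oxide-wise, working from each reported weight, for the quoted basis mass (oxide sums agree with the targets inside rounding margins):
  MgO: 83.03·0.4152 = 34.47 kg (target 34.48 kg)
  Na2O: 46.57·0.3059 = 14.25 kg (target 14.24 kg)
  ZnO: 42.89·0.9980 = 42.80 kg (target 42.80 kg)
  B2O3: 46.57·0.6941 + 92.61·0.5618 = 84.35 kg (target 84.35 kg)
  CaO: 83.03·0.5749 + 47.23·0.5588 = 74.13 kg (target 74.12 kg)
Glass-mass sanity pass: the batch minus its LOI: 250.0 kg (summing oxide targets gives 250.0 kg; stated basis 250.0 kg — any gap is answer rounding).
Summing the batch: Σ batch = 312.3 kg; LOI removed, Σ of batch·LOI: 62.33 kg; as yield: glass ÷ batch → 80.04%.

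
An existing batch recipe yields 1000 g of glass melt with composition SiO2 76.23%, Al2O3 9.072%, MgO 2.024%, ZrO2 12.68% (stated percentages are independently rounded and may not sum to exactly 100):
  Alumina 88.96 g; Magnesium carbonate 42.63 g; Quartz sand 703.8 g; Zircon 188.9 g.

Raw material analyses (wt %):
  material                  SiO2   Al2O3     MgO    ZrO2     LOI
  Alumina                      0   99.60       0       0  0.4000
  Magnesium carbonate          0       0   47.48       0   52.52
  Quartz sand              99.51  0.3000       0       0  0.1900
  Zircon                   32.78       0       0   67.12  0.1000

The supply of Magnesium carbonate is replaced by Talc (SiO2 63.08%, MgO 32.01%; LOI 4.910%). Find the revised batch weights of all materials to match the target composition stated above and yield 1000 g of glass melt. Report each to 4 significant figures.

Revised batch per 1000 g glass melt:
  Alumina: 89.09 g
  Talc: 63.23 g
  Quartz sand: 663.7 g
  Zircon: 188.9 g
Total batch = 1005 g; LOI loss = 4.911 g

In-progress results are shown rounded to four significant digits on the page; each numeric step holds full precision through every step; a single rounding finalizes every reported figure; derived quantities, including the four compositions, ignition loss, the yield, glass mass, totals, are rebuilt starting from the weights on 1000 g of glass in full precision precisely as stated by problem or answer.
Target masses of each oxide per 1000 g glass melt:
  SiO2: 76.23% × 1000 = 762.3 g
  Al2O3: 9.072% × 1000 = 90.72 g
  MgO: 2.024% × 1000 = 20.24 g
  ZrO2: 12.68% × 1000 = 126.8 g
Mass-balance tally per oxide given the weights on record, for the quoted basis mass (every target is met by its sum once rounding is allowed for):
  SiO2: 63.23·0.6308 + 663.7·0.9951 + 188.9·0.3278 = 762.3 g (target 762.3 g)
  Al2O3: 89.09·0.9960 + 663.7·0.003000 = 90.72 g (target 90.72 g)
  MgO: 63.23·0.3201 = 20.24 g (target 20.24 g)
  ZrO2: 188.9·0.6712 = 126.8 g (target 126.8 g)
Glass-mass closure: batch total minus LOI = 1000 g (targets for the oxides total 1000 g; against the stated basis, 1000 g — any gap is answer rounding).
Batch grand total — Σ batch = 1005 g; loss to ignition Σ batch·LOI = 4.911 g; yield, glass over the total, = 99.51%.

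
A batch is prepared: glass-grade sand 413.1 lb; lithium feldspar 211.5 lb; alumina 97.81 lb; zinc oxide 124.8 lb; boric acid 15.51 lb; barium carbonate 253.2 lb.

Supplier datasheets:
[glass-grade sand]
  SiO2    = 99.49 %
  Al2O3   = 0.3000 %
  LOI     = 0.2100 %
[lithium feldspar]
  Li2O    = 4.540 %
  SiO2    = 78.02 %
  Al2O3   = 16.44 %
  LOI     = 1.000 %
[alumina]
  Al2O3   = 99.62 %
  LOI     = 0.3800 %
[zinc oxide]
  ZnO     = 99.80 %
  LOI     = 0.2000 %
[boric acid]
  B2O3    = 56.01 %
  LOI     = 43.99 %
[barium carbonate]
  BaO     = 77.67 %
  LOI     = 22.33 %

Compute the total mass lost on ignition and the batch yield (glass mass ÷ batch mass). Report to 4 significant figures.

The working math runs at full precision in all steps; rounding to 4 significant figures extends to each in-between result as displayed. A single rounding produces each reported result. Derived quantities are carried at exact precision (totals, ignition loss, net glass mass, yield, the six compositions) using the weight values on 1049 lb of glass exactly as printed in problem or answer.
Ignition loss by material:
  glass-grade sand: 413.1 × 0.002100 = 0.8675 lb
  lithium feldspar: 211.5 × 0.01000 = 2.115 lb
  alumina: 97.81 × 0.003800 = 0.3717 lb
  zinc oxide: 124.8 × 0.002000 = 0.2496 lb
  boric acid: 15.51 × 0.4399 = 6.823 lb
  barium carbonate: 253.2 × 0.2233 = 56.54 lb
Total LOI = 66.97 lb
Glass = batch − LOI = 1116 − 66.97 = 1049 lb

LOI loss = 66.97 lb; glass = 1049 lb; yield = 94.00%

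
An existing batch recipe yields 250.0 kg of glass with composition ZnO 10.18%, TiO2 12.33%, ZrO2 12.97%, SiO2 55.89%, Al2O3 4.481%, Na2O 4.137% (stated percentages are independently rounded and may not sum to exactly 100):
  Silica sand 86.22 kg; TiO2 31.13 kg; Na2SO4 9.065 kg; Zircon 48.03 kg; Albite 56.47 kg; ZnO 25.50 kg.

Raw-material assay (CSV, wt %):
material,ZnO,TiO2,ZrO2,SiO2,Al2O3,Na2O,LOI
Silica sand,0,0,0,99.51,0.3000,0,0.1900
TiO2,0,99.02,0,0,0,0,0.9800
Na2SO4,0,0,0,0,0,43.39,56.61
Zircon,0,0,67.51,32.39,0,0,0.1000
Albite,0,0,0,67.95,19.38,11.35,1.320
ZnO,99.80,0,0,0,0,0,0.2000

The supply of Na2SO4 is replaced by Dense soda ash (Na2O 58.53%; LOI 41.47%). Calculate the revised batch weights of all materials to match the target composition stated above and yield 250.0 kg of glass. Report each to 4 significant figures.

Intermediates are shown rounded to 4 significant figures at each printed step — the whole derivation runs at full float precision in all steps. Every reported figure is rounded a single time; the derived quantities, including LOI, six oxide percentages, the yield, net glass mass, totals, are carried from the batch weights for 250.0 kg of glass in exact precision as they appear in the problem or answer text.
Oxide-by-oxide targets in 250.0 kg glass:
  ZnO: 10.18% × 250.0 = 25.45 kg
  TiO2: 12.33% × 250.0 = 30.82 kg
  ZrO2: 12.97% × 250.0 = 32.42 kg
  SiO2: 55.89% × 250.0 = 139.7 kg
  Al2O3: 4.481% × 250.0 = 11.20 kg
  Na2O: 4.137% × 250.0 = 10.34 kg
Checking each oxide sum with the batch weights as given, at the basis given (target by target, the sums agree within answer rounding):
  ZnO: 25.50·0.9980 = 25.45 kg (target 25.45 kg)
  TiO2: 31.13·0.9902 = 30.82 kg (target 30.82 kg)
  ZrO2: 48.03·0.6751 = 32.43 kg (target 32.42 kg)
  SiO2: 86.22·0.9951 + 48.03·0.3239 + 56.47·0.6795 = 139.7 kg (target 139.7 kg)
  Al2O3: 86.22·0.003000 + 56.47·0.1938 = 11.20 kg (target 11.20 kg)
  Na2O: 6.720·0.5853 + 56.47·0.1135 = 10.34 kg (target 10.34 kg)
Auditing the glass mass value: net batch after ignition = 250.0 kg (per-oxide target masses sum to 250.0 kg; basis as stated: 250.0 kg — differing by rounding only).
Summing the batch: Σ batch = 254.1 kg; the LOI term Σ batch·LOI equals 4.100 kg; the yield ratio, glass ÷ batch: 98.39%.

Revised batch per 250.0 kg glass:
  Silica sand: 86.22 kg
  TiO2: 31.13 kg
  Dense soda ash: 6.720 kg
  Zircon: 48.03 kg
  Albite: 56.47 kg
  ZnO: 25.50 kg
Total batch = 254.1 kg; LOI loss = 4.100 kg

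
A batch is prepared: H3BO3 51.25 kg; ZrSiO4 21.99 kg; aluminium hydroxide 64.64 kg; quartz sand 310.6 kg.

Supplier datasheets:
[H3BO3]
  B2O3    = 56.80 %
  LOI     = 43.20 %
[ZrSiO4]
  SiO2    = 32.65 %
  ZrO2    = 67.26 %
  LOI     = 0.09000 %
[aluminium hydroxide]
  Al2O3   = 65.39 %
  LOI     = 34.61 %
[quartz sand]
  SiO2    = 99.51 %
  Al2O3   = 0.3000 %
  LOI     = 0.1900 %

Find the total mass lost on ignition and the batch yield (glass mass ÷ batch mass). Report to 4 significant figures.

Exact precision is held at all times — the intermediate values are printed rounded to 4 significant digits at each printed step; every reported number includes exactly one rounding; derived quantities, which include the yield, glass mass, ignition loss, the four compositions, the totals, are rebuilt in exact precision, precisely as stated by the problem or answer text, from the batch weights per 403.4 kg of glass.
Per-material ignition loss:
  H3BO3: 51.25 × 0.4320 = 22.14 kg
  ZrSiO4: 21.99 × 9.000e-04 = 0.01979 kg
  aluminium hydroxide: 64.64 × 0.3461 = 22.37 kg
  quartz sand: 310.6 × 0.001900 = 0.5901 kg
Total LOI = 45.12 kg
Glass = batch − LOI = 448.5 − 45.12 = 403.4 kg

LOI loss = 45.12 kg; glass = 403.4 kg; yield = 89.94%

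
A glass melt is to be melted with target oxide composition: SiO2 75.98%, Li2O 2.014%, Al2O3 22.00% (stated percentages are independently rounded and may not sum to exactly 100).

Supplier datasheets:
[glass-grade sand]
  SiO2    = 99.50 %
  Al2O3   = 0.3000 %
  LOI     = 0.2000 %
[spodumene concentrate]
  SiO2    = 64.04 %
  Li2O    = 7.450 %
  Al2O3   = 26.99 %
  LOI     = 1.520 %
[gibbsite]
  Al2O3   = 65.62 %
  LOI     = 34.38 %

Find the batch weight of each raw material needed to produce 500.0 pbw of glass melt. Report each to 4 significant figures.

Values along the way appear (rounded to four significant digits) when written out. All arithmetic runs at full float precision in every operation — every reported number sees exactly one rounding; derived quantities, which include totals, glass mass, three oxide percentages, LOI, yield, are recomputed in full float precision, as written in the question or the answer, from the batch weights per 500.0 pbw of glass.
Target masses of each oxide per 500.0 pbw glass melt:
  SiO2: 75.98% × 500.0 = 379.9 pbw
  Li2O: 2.014% × 500.0 = 10.07 pbw
  Al2O3: 22.00% × 500.0 = 110.0 pbw
Oxide-by-oxide audit using the reported weights, against the basis in use (delivered sums recover each target modulo rounding of the values):
  SiO2: 294.8·0.9950 + 135.2·0.6404 = 379.9 pbw (target 379.9 pbw)
  Li2O: 135.2·0.07450 = 10.07 pbw (target 10.07 pbw)
  Al2O3: 294.8·0.003000 + 135.2·0.2699 + 110.7·0.6562 = 110.0 pbw (target 110.0 pbw)
Glass mass check: total batch − LOI = 500.0 pbw (the targets, summed, come to 500.0 pbw; stated basis 500.0 pbw — rounding explains the deltas).
Summing the batch: Σ batch = 540.7 pbw; loss to ignition Σ batch·LOI = 40.70 pbw; as yield: glass ÷ batch → 92.47%.

Batch per 500.0 pbw glass melt:
  glass-grade sand: 294.8 pbw
  spodumene concentrate: 135.2 pbw
  gibbsite: 110.7 pbw
Total batch = 540.7 pbw; LOI loss = 40.70 pbw; yield = 92.47%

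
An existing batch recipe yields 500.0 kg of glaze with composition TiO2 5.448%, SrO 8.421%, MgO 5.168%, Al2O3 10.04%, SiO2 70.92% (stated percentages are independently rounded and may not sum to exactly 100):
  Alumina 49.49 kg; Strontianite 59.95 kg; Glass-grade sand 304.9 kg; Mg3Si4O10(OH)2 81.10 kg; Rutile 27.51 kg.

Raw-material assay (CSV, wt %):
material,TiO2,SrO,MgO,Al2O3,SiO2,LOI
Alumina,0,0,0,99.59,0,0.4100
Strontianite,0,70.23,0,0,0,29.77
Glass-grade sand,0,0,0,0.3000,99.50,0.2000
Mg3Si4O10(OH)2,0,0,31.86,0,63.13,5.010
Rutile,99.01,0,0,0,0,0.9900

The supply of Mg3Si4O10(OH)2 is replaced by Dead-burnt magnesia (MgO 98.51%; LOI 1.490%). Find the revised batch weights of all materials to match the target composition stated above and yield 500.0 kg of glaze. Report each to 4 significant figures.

Working values are shown, rounded to four significant figures, between the steps; all internal work carries full float precision in every operation — every reported number takes just one rounding; derived quantities are recomputed starting from the weights per 500.0 kg of glass in full precision (glass mass, yield, the totals, LOI, the five compositions), as written in the problem or the answer.
Per-oxide target masses for 500.0 kg glaze:
  TiO2: 5.448% × 500.0 = 27.24 kg
  SrO: 8.421% × 500.0 = 42.10 kg
  MgO: 5.168% × 500.0 = 25.84 kg
  Al2O3: 10.04% × 500.0 = 50.20 kg
  SiO2: 70.92% × 500.0 = 354.6 kg
A balance pass over the oxides, working from each reported weight, relative to the basis at hand (summed amounts equal target values given rounding of the digits):
  TiO2: 27.51·0.9901 = 27.24 kg (target 27.24 kg)
  SrO: 59.95·0.7023 = 42.10 kg (target 42.10 kg)
  MgO: 26.23·0.9851 = 25.84 kg (target 25.84 kg)
  Al2O3: 49.33·0.9959 + 356.4·0.003000 = 50.20 kg (target 50.20 kg)
  SiO2: 356.4·0.9950 = 354.6 kg (target 354.6 kg)
Auditing the glass mass value: total batch − LOI = 500.0 kg (the Σ of target masses is 500.0 kg; the stated basis being 500.0 kg — rounding explains the deltas).
Adding the batch up: Σ batch = 519.4 kg; ignition loss, Σ(batch × LOI) = 19.43 kg; glass ÷ batch gives a yield of 96.26%.

Revised batch per 500.0 kg glaze:
  Alumina: 49.33 kg
  Strontianite: 59.95 kg
  Glass-grade sand: 356.4 kg
  Dead-burnt magnesia: 26.23 kg
  Rutile: 27.51 kg
Total batch = 519.4 kg; LOI loss = 19.43 kg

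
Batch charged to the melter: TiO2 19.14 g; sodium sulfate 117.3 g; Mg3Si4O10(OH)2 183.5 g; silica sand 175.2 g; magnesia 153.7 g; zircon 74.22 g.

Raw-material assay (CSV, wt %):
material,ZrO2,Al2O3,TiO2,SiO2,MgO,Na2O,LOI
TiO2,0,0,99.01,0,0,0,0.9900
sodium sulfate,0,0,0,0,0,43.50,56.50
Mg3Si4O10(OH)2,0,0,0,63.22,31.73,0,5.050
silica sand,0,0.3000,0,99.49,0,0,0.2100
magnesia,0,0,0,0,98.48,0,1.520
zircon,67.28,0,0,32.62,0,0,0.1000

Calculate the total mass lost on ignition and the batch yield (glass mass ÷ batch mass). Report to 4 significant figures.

Working values are displayed (rounded to 4 significant figures) between the steps. The whole derivation holds full precision in all steps; a single rounding produces every reported result — the derived quantities are carried starting from the weights at 644.6 g of glass at exact precision (the totals, the yield, the six compositions, glass mass, LOI) as set out in either problem or answer.
Ignition loss by material:
  TiO2: 19.14 × 0.009900 = 0.1895 g
  sodium sulfate: 117.3 × 0.5650 = 66.27 g
  Mg3Si4O10(OH)2: 183.5 × 0.05050 = 9.267 g
  silica sand: 175.2 × 0.002100 = 0.3679 g
  magnesia: 153.7 × 0.01520 = 2.336 g
  zircon: 74.22 × 0.001000 = 0.07422 g
Total LOI = 78.51 g
Glass = batch − LOI = 723.1 − 78.51 = 644.6 g

LOI loss = 78.51 g; glass = 644.6 g; yield = 89.14%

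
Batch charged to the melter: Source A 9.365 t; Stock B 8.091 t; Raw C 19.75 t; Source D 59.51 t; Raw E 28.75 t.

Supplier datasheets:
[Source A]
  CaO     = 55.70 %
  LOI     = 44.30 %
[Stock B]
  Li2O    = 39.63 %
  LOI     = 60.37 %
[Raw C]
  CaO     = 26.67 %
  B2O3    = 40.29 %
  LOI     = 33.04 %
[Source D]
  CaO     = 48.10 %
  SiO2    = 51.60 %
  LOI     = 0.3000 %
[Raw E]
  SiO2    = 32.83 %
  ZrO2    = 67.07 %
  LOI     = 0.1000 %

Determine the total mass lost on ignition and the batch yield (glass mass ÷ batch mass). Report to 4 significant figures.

Each numeric step runs at full float precision through every step; intermediates appear rounded to 4 significant digits. Every reported number is rounded exactly once; all derived quantities, including yield, LOI, the totals, glass mass, five oxide percentages, are computed starting from the weights on 109.7 t of glass in full float precision, as set out in either problem or answer.
Per-material ignition loss:
  Source A: 9.365 × 0.4430 = 4.149 t
  Stock B: 8.091 × 0.6037 = 4.885 t
  Raw C: 19.75 × 0.3304 = 6.525 t
  Source D: 59.51 × 0.003000 = 0.1785 t
  Raw E: 28.75 × 0.001000 = 0.02875 t
Total LOI = 15.77 t
Glass = batch − LOI = 125.5 − 15.77 = 109.7 t

LOI loss = 15.77 t; glass = 109.7 t; yield = 87.43%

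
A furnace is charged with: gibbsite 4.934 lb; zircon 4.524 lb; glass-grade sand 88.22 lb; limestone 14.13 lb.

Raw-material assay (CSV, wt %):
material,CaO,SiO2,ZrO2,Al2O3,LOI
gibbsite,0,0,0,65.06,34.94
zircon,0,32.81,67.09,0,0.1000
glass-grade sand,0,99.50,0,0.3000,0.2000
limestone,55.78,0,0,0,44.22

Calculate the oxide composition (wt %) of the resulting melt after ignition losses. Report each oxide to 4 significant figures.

Glass mass = 103.7 lb (batch 111.8 − LOI 8.153).
Composition: CaO 7.604%, SiO2 86.12%, ZrO2 2.928%, Al2O3 3.352%

Working values are printed, with 4-significant-figure rounding, when written out. The whole derivation maintains full float precision all the way through; a single rounding yields every reported figure. All derived quantities, which include four oxide percentages, ignition loss, the yield, glass mass, the totals, are re-derived at exact precision, precisely as stated by question or answer, using the weight values for 103.7 lb of glass.
Delivered oxide masses:
  CaO: 14.13·0.5578 = 7.882 lb
  SiO2: 4.524·0.3281 + 88.22·0.9950 = 89.26 lb
  ZrO2: 4.524·0.6709 = 3.035 lb
  Al2O3: 4.934·0.6506 + 88.22·0.003000 = 3.475 lb
LOI: 4.934·0.3494 + 4.524·0.001000 + 88.22·0.002000 + 14.13·0.4422 = 8.153 lb
The glass mass, total less LOI, = 111.8 − 8.153 = 103.7 lb (= the summed oxide contributions)
wt %: oxide over glass, times 100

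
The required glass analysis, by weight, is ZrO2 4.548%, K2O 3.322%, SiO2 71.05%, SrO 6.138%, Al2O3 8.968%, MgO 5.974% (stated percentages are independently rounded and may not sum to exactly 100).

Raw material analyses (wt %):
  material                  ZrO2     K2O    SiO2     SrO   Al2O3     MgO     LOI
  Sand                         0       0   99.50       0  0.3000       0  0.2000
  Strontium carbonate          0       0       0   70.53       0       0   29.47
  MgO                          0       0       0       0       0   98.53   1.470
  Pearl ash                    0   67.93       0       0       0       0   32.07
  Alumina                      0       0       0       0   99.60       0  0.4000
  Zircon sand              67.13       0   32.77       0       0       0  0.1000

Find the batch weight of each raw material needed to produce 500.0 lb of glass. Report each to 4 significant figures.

Batch per 500.0 lb glass:
  Sand: 345.9 lb
  Strontium carbonate: 43.51 lb
  MgO: 30.32 lb
  Pearl ash: 24.45 lb
  Alumina: 43.98 lb
  Zircon sand: 33.87 lb
Total batch = 522.0 lb; LOI loss = 22.01 lb; yield = 95.78%

Working values appear, rounded to 4 significant figures, in the printout; all internal work keeps exact precision in every operation; every reported value is rounded exactly once; derived quantities (glass mass, six oxide percentages, totals, yield, LOI) are carried starting from the weights at 500.0 lb of glass in full precision precisely as stated by the problem or answer text.
The oxide mass targets at 500.0 lb glass:
  ZrO2: 4.548% × 500.0 = 22.74 lb
  K2O: 3.322% × 500.0 = 16.61 lb
  SiO2: 71.05% × 500.0 = 355.2 lb
  SrO: 6.138% × 500.0 = 30.69 lb
  Al2O3: 8.968% × 500.0 = 44.84 lb
  MgO: 5.974% × 500.0 = 29.87 lb
Verifying the oxide balance per the reported batch figures, on the stated basis (sum by sum, the targets are met given rounding of the digits):
  ZrO2: 33.87·0.6713 = 22.74 lb (target 22.74 lb)
  K2O: 24.45·0.6793 = 16.61 lb (target 16.61 lb)
  SiO2: 345.9·0.9950 + 33.87·0.3277 = 355.3 lb (target 355.2 lb)
  SrO: 43.51·0.7053 = 30.69 lb (target 30.69 lb)
  Al2O3: 345.9·0.003000 + 43.98·0.9960 = 44.84 lb (target 44.84 lb)
  MgO: 30.32·0.9853 = 29.87 lb (target 29.87 lb)
The glass-mass cross-check: total charge less LOI = 500.0 lb (the targets, summed, come to 500.0 lb; against the stated basis, 500.0 lb — any gap is answer rounding).
Adding the batch up: Σ batch = 522.0 lb; the LOI term Σ batch·LOI equals 22.01 lb; yield = glass ÷ total batch = 95.78%.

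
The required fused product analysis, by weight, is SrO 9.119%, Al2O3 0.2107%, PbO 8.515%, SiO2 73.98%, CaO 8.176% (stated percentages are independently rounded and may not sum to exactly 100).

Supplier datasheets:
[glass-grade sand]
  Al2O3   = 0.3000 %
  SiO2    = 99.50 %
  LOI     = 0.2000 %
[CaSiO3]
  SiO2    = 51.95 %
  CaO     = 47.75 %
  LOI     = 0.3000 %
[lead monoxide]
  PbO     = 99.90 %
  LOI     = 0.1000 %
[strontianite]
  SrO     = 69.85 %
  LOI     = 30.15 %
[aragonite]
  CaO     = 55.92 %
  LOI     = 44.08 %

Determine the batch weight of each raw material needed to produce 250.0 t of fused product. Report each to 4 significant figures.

Batch per 250.0 t fused product:
  glass-grade sand: 175.6 t
  CaSiO3: 19.72 t
  lead monoxide: 21.31 t
  strontianite: 32.64 t
  aragonite: 19.71 t
Total batch = 269.0 t; LOI loss = 18.96 t; yield = 92.95%

The working math holds full float precision in all steps; values along the way appear, rounded to 4 significant digits, within the worked lines — a single rounding finalizes each reported number; derived quantities are carried at exact precision (net glass mass, the totals, yield, five oxide percentages, ignition loss) using the weight values on 250.0 t of glass, as quoted within either problem or answer.
Oxide-by-oxide targets in 250.0 t fused product:
  SrO: 9.119% × 250.0 = 22.80 t
  Al2O3: 0.2107% × 250.0 = 0.5267 t
  PbO: 8.515% × 250.0 = 21.29 t
  SiO2: 73.98% × 250.0 = 185.0 t
  CaO: 8.176% × 250.0 = 20.44 t
Oxide-by-oxide audit using the reported weights, against the basis in use (delivered sums recover each target up to rounding of the answer):
  SrO: 32.64·0.6985 = 22.80 t (target 22.80 t)
  Al2O3: 175.6·0.003000 = 0.5268 t (target 0.5267 t)
  PbO: 21.31·0.9990 = 21.29 t (target 21.29 t)
  SiO2: 175.6·0.9950 + 19.72·0.5195 = 185.0 t (target 185.0 t)
  CaO: 19.72·0.4775 + 19.71·0.5592 = 20.44 t (target 20.44 t)
The glass-mass cross-check: batch total minus LOI = 250.0 t (the Σ of target masses is 250.0 t; with the basis standing at 250.0 t — deltas are rounding alone).
Batch total: Σ batch = 269.0 t; the LOI term Σ batch·LOI equals 18.96 t; glass ÷ batch gives a yield of 92.95%.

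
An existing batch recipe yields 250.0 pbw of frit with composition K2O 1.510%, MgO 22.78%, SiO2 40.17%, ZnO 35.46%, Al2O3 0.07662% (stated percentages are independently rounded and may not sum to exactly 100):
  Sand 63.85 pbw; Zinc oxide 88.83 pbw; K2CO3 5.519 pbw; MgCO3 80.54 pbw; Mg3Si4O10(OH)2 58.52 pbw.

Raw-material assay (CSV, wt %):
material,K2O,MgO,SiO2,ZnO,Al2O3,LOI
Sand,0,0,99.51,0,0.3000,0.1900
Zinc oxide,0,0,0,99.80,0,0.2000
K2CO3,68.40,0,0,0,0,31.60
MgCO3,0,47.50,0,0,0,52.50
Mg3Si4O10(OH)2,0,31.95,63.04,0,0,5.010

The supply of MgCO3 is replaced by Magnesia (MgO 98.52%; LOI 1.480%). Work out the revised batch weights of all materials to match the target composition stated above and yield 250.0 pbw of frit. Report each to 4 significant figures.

Revised batch per 250.0 pbw frit:
  Sand: 63.85 pbw
  Zinc oxide: 88.83 pbw
  K2CO3: 5.519 pbw
  Magnesia: 38.83 pbw
  Mg3Si4O10(OH)2: 58.52 pbw
Total batch = 255.5 pbw; LOI loss = 5.550 pbw

Values along the way appear (rounded to four significant digits) across the worked steps — the whole derivation carries full float precision through every step — a single rounding yields each reported figure. The derived quantities, including the yield, ignition loss, glass mass, totals, the five compositions, are recomputed from the weighed amounts at 250.0 pbw of glass in full precision precisely as stated by either problem or answer.
Target oxide masses per 250.0 pbw frit:
  K2O: 1.510% × 250.0 = 3.775 pbw
  MgO: 22.78% × 250.0 = 56.95 pbw
  SiO2: 40.17% × 250.0 = 100.4 pbw
  ZnO: 35.46% × 250.0 = 88.65 pbw
  Al2O3: 0.07662% × 250.0 = 0.1915 pbw
Per-oxide balance check using the reported weights, for the quoted basis mass (target by target, the sums agree given rounding of the digits):
  K2O: 5.519·0.6840 = 3.775 pbw (target 3.775 pbw)
  MgO: 38.83·0.9852 + 58.52·0.3195 = 56.95 pbw (target 56.95 pbw)
  SiO2: 63.85·0.9951 + 58.52·0.6304 = 100.4 pbw (target 100.4 pbw)
  ZnO: 88.83·0.9980 = 88.65 pbw (target 88.65 pbw)
  Al2O3: 63.85·0.003000 = 0.1915 pbw (target 0.1915 pbw)
Mass balance on the glass: total charge less LOI = 250.0 pbw (the targets, summed, come to 250.0 pbw; versus the stated basis of 250.0 pbw — rounding explains the deltas).
Adding the batch up: Σ batch = 255.5 pbw; LOI loss = Σ batch·LOI = 5.550 pbw; as yield: glass ÷ batch → 97.83%.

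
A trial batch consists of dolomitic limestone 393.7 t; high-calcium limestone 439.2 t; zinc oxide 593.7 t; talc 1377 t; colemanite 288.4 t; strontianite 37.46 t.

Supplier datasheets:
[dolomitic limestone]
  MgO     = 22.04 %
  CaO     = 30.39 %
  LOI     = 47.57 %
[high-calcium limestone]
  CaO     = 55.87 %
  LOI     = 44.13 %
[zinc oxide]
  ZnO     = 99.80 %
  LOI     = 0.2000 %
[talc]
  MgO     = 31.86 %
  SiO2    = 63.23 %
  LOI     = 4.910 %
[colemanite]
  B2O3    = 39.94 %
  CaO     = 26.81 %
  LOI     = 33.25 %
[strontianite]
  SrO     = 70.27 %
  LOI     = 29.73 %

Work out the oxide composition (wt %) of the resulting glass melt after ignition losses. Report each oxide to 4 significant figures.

Glass mass = 2573 t (batch 3129 − LOI 556.9).
Composition: MgO 20.43%, SiO2 33.85%, SrO 1.023%, B2O3 4.478%, ZnO 23.03%, CaO 17.19%

Values along the way appear, rounded to 4 significant digits, across the worked steps — each numeric step maintains exact precision through every step; a single rounding completes each reported number. Derived quantities (net glass mass, six oxide percentages, the totals, the yield, LOI) are carried at full float precision starting from the weights per 2573 t of glass exactly as shown in either problem or answer.
Delivered oxide masses:
  MgO: 393.7·0.2204 + 1377·0.3186 = 525.5 t
  SiO2: 1377·0.6323 = 870.7 t
  SrO: 37.46·0.7027 = 26.32 t
  B2O3: 288.4·0.3994 = 115.2 t
  ZnO: 593.7·0.9980 = 592.5 t
  CaO: 393.7·0.3039 + 439.2·0.5587 + 288.4·0.2681 = 442.3 t
LOI: 393.7·0.4757 + 439.2·0.4413 + 593.7·0.002000 + 1377·0.04910 + 288.4·0.3325 + 37.46·0.2973 = 556.9 t
The glass mass, total less LOI, = 3129 − 556.9 = 2573 t (the oxide masses sum to this)
each wt % is 100 × oxide ÷ glass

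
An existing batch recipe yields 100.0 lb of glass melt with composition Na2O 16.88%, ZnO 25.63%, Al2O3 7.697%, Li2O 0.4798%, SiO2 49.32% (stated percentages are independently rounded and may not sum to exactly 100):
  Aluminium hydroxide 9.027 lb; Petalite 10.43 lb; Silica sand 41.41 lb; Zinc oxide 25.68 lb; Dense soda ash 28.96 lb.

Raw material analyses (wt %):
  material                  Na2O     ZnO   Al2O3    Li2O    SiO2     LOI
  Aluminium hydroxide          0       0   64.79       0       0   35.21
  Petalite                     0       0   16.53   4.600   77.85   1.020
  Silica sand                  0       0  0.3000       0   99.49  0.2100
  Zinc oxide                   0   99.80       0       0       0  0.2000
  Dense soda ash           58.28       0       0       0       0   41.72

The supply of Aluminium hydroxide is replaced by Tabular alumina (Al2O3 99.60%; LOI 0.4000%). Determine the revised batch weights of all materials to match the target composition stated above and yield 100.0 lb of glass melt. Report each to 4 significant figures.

Revised batch per 100.0 lb glass melt:
  Tabular alumina: 5.872 lb
  Petalite: 10.43 lb
  Silica sand: 41.41 lb
  Zinc oxide: 25.68 lb
  Dense soda ash: 28.96 lb
Total batch = 112.4 lb; LOI loss = 12.35 lb

In-progress results appear with 4-significant-figure rounding when written out; the working math holds exact precision at all times; every reported value is rounded a single time — the derived quantities (net glass mass, ignition loss, yield, totals, five oxide percentages) are computed in exact precision starting from the weights for 100.0 lb of glass exactly as shown in either problem or answer.
Target oxide masses per 100.0 lb glass melt:
  Na2O: 16.88% × 100.0 = 16.88 lb
  ZnO: 25.63% × 100.0 = 25.63 lb
  Al2O3: 7.697% × 100.0 = 7.697 lb
  Li2O: 0.4798% × 100.0 = 0.4798 lb
  SiO2: 49.32% × 100.0 = 49.32 lb
Verifying the oxide balance from the weights as reported, at the basis given (every target is met by its sum modulo rounding of the values):
  Na2O: 28.96·0.5828 = 16.88 lb (target 16.88 lb)
  ZnO: 25.68·0.9980 = 25.63 lb (target 25.63 lb)
  Al2O3: 5.872·0.9960 + 10.43·0.1653 + 41.41·0.003000 = 7.697 lb (target 7.697 lb)
  Li2O: 10.43·0.04600 = 0.4798 lb (target 0.4798 lb)
  SiO2: 10.43·0.7785 + 41.41·0.9949 = 49.32 lb (target 49.32 lb)
The glass-mass cross-check: net batch after ignition = 100.0 lb (summing oxide targets gives 100.0 lb; stated basis 100.0 lb — any gap is answer rounding).
Adding the batch up: Σ batch = 112.4 lb; LOI loss = Σ batch·LOI = 12.35 lb; yield, glass over the total, = 89.01%.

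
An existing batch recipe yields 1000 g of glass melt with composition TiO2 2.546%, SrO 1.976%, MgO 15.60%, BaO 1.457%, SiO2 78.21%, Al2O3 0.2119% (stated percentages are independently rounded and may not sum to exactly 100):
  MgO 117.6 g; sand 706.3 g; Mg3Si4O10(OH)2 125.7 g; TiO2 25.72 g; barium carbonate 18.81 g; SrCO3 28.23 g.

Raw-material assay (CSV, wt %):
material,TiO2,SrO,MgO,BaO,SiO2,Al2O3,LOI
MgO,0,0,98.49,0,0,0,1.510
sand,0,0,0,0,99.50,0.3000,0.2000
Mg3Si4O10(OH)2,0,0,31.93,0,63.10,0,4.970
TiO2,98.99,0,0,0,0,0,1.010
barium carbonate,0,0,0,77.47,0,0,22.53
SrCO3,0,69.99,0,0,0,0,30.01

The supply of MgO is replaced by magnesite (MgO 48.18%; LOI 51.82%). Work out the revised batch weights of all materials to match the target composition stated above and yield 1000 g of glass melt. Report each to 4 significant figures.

Working values appear rounded to 4 significant figures in the working — the whole derivation holds exact precision at every stage — every reported figure undergoes a single rounding; the derived quantities (the totals, six oxide percentages, yield, ignition loss, glass mass) are re-derived at full float precision from the weighed amounts per 1000 g of glass, as written in the problem or answer text.
Target masses of each oxide per 1000 g glass melt:
  TiO2: 2.546% × 1000 = 25.46 g
  SrO: 1.976% × 1000 = 19.76 g
  MgO: 15.60% × 1000 = 156.0 g
  BaO: 1.457% × 1000 = 14.57 g
  SiO2: 78.21% × 1000 = 782.1 g
  Al2O3: 0.2119% × 1000 = 2.119 g
Per-oxide balance check applying the batch weights above, per the basis as stated (target by target, the sums agree within answer rounding):
  TiO2: 25.72·0.9899 = 25.46 g (target 25.46 g)
  SrO: 28.23·0.6999 = 19.76 g (target 19.76 g)
  MgO: 240.5·0.4818 + 125.7·0.3193 = 156.0 g (target 156.0 g)
  BaO: 18.81·0.7747 = 14.57 g (target 14.57 g)
  SiO2: 706.3·0.9950 + 125.7·0.6310 = 782.1 g (target 782.1 g)
  Al2O3: 706.3·0.003000 = 2.119 g (target 2.119 g)
Consistency of the glass mass: batch Σ − ignition loss = 1000 g (per-oxide target masses sum to 1000 g; against the stated basis, 1000 g — a pure rounding effect).
Whole-batch sum: Σ batch = 1145 g; the LOI term Σ batch·LOI equals 145.3 g; yield, glass over the total, = 87.32%.

Revised batch per 1000 g glass melt:
  magnesite: 240.5 g
  sand: 706.3 g
  Mg3Si4O10(OH)2: 125.7 g
  TiO2: 25.72 g
  barium carbonate: 18.81 g
  SrCO3: 28.23 g
Total batch = 1145 g; LOI loss = 145.3 g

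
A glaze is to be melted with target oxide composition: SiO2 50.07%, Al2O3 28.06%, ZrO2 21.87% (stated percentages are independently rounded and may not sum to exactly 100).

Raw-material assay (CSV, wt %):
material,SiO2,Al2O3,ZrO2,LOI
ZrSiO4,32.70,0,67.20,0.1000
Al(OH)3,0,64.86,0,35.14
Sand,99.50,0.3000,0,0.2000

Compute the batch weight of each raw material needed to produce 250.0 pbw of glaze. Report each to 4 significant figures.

Batch per 250.0 pbw glaze:
  ZrSiO4: 81.36 pbw
  Al(OH)3: 107.7 pbw
  Sand: 99.07 pbw
Total batch = 288.1 pbw; LOI loss = 38.13 pbw; yield = 86.77%

Every computation maintains full precision in all steps — rounding to 4 significant digits governs every working value as displayed — exactly one rounding goes into each reported value. All derived quantities (LOI, the totals, net glass mass, yield, the three compositions) are recomputed starting from the weights per 250.0 pbw of glass at full float precision, exactly as printed in either problem or answer.
The oxide mass targets at 250.0 pbw glaze:
  SiO2: 50.07% × 250.0 = 125.2 pbw
  Al2O3: 28.06% × 250.0 = 70.15 pbw
  ZrO2: 21.87% × 250.0 = 54.68 pbw
A balance pass over the oxides, using the reported weights, under the basis named above (delivered sums recover each target given rounding of the digits):
  SiO2: 81.36·0.3270 + 99.07·0.9950 = 125.2 pbw (target 125.2 pbw)
  Al2O3: 107.7·0.6486 + 99.07·0.003000 = 70.15 pbw (target 70.15 pbw)
  ZrO2: 81.36·0.6720 = 54.67 pbw (target 54.68 pbw)
Consistency of the glass mass: Σ batch − LOI loss = 250.0 pbw (oxide target masses add up to 250.0 pbw; versus the stated basis of 250.0 pbw — rounding explains the deltas).
Adding the batch up: Σ batch = 288.1 pbw; LOI loss = Σ batch·LOI = 38.13 pbw; yield: glass divided by total = 86.77%.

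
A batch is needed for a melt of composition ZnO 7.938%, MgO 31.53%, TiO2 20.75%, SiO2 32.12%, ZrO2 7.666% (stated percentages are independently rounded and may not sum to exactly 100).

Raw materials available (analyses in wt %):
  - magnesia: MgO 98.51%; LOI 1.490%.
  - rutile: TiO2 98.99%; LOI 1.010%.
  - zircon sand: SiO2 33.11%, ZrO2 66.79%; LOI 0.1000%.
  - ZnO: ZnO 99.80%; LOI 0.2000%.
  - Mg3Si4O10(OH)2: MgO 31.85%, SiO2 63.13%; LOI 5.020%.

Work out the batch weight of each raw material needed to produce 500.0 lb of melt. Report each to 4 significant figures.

Values along the way appear rounded to 4 significant figures alongside each step; the whole derivation holds full precision throughout; exactly one rounding goes into each reported value — the derived quantities, which include glass mass, totals, LOI, yield, the five compositions, are computed at exact precision, as given in question or answer, from the batch weights at 500.0 lb of glass.
Oxide-by-oxide targets in 500.0 lb melt:
  ZnO: 7.938% × 500.0 = 39.69 lb
  MgO: 31.53% × 500.0 = 157.6 lb
  TiO2: 20.75% × 500.0 = 103.8 lb
  SiO2: 32.12% × 500.0 = 160.6 lb
  ZrO2: 7.666% × 500.0 = 38.33 lb
A balance pass over the oxides, on the weights just shown, under the basis named above (oxide sums agree with the targets inside rounding margins):
  ZnO: 39.77·0.9980 = 39.69 lb (target 39.69 lb)
  MgO: 87.52·0.9851 + 224.3·0.3185 = 157.7 lb (target 157.6 lb)
  TiO2: 104.8·0.9899 = 103.7 lb (target 103.8 lb)
  SiO2: 57.39·0.3311 + 224.3·0.6313 = 160.6 lb (target 160.6 lb)
  ZrO2: 57.39·0.6679 = 38.33 lb (target 38.33 lb)
Glass-mass bookkeeping: Σ batch − LOI loss = 500.0 lb (the targets, summed, come to 500.0 lb; the stated basis being 500.0 lb — deltas are rounding alone).
Batch total: Σ batch = 513.8 lb; the LOI term Σ batch·LOI equals 13.76 lb; as yield: glass ÷ batch → 97.32%.

Batch per 500.0 lb melt:
  magnesia: 87.52 lb
  rutile: 104.8 lb
  zircon sand: 57.39 lb
  ZnO: 39.77 lb
  Mg3Si4O10(OH)2: 224.3 lb
Total batch = 513.8 lb; LOI loss = 13.76 lb; yield = 97.32%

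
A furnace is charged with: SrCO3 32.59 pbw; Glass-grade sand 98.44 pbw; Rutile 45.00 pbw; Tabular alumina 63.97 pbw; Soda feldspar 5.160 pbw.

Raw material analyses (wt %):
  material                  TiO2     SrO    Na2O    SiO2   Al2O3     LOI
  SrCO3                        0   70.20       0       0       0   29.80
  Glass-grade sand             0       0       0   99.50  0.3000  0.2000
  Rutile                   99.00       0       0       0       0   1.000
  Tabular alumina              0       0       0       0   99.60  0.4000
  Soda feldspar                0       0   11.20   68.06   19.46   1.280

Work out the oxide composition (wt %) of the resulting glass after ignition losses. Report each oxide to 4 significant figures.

Glass mass = 234.5 pbw (batch 245.2 − LOI 10.68).
Composition: TiO2 19.00%, SrO 9.757%, Na2O 0.2465%, SiO2 43.27%, Al2O3 27.73%

Each numeric step keeps full float precision from first step to last. Working values are displayed (rounded to 4 significant digits) in the working. Exactly one rounding lands on each reported value. All derived quantities, which include ignition loss, five oxide percentages, the yield, the totals, glass mass, are re-derived in exact precision, as set out in the question or the answer, from the weighed amounts at 234.5 pbw of glass.
Delivered oxide masses:
  TiO2: 45.00·0.9900 = 44.55 pbw
  SrO: 32.59·0.7020 = 22.88 pbw
  Na2O: 5.160·0.1120 = 0.5779 pbw
  SiO2: 98.44·0.9950 + 5.160·0.6806 = 101.5 pbw
  Al2O3: 98.44·0.003000 + 63.97·0.9960 + 5.160·0.1946 = 65.01 pbw
LOI: 32.59·0.2980 + 98.44·0.002000 + 45.00·0.01000 + 63.97·0.004000 + 5.160·0.01280 = 10.68 pbw
batch − LOI leaves glass = 245.2 − 10.68 = 234.5 pbw (= Σ oxide masses)
each wt % is 100 × oxide ÷ glass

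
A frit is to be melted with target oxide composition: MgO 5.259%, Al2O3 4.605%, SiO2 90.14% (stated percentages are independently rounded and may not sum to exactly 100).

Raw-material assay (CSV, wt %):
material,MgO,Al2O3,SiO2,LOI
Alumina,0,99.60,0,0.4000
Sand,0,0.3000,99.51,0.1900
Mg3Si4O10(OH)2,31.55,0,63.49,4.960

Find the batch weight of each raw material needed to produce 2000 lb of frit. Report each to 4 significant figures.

Rounding to four significant figures applies to each intermediate as displayed; the working math carries exact precision from start to finish. Each reported value takes exactly one rounding — derived quantities, including the three compositions, yield, the totals, glass mass, LOI, are recomputed from the batch weights on 2000 lb of glass at exact precision, as given in problem or answer.
Oxide mass targets, per 2000 lb frit:
  MgO: 5.259% × 2000 = 105.2 lb
  Al2O3: 4.605% × 2000 = 92.10 lb
  SiO2: 90.14% × 2000 = 1803 lb
A balance pass over the oxides, using the reported weights, under the basis named above (each sum matches its target mass modulo rounding of the values):
  MgO: 333.4·0.3155 = 105.2 lb (target 105.2 lb)
  Al2O3: 87.65·0.9960 + 1599·0.003000 = 92.10 lb (target 92.10 lb)
  SiO2: 1599·0.9951 + 333.4·0.6349 = 1803 lb (target 1803 lb)
Mass balance on the glass: net batch after ignition = 2000 lb (targets for the oxides total 2000 lb; basis as stated: 2000 lb — rounding explains the deltas).
Summing the batch: Σ batch = 2020 lb; LOI loss = Σ batch·LOI = 19.93 lb; yield: glass divided by total = 99.01%.

Batch per 2000 lb frit:
  Alumina: 87.65 lb
  Sand: 1599 lb
  Mg3Si4O10(OH)2: 333.4 lb
Total batch = 2020 lb; LOI loss = 19.93 lb; yield = 99.01%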